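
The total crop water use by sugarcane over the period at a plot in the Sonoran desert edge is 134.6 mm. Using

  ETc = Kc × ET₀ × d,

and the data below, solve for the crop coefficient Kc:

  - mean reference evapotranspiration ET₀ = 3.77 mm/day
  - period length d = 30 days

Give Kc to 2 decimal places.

1.19

ETc = Kc × ET₀ × d  ⇒  Kc = ETc / (ET₀ × d)
Kc = 134.6 / (3.77 × 30) = 134.6 / 113.10 = 1.1901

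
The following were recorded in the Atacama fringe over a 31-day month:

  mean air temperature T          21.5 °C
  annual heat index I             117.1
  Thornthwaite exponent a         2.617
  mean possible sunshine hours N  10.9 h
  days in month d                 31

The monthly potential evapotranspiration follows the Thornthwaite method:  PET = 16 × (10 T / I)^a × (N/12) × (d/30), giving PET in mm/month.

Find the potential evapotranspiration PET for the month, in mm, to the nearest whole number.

10T/I = 10 × 21.5 / 117.1 = 1.8360
(10T/I)^a = 1.8360^2.617 = 4.9040
Uncorrected PET = 16 × 4.9040 = 78.464 mm
Correction = (N/12)(d/30) = (10.9/12)(31/30) = 0.9386
PET = 78.464 × 0.9386 = 73.646 mm/month

74 mm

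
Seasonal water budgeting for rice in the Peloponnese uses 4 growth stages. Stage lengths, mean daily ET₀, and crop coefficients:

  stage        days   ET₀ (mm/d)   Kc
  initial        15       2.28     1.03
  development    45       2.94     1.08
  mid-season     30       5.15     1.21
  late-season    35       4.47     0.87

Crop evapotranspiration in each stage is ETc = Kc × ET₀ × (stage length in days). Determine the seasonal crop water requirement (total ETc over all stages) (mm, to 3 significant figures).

501 mm

initial: 1.03 × 2.28 × 15 = 35.23 mm
development: 1.08 × 2.94 × 45 = 142.88 mm
mid-season: 1.21 × 5.15 × 30 = 186.95 mm
late-season: 0.87 × 4.47 × 35 = 136.11 mm
Seasonal total = 501.17 mm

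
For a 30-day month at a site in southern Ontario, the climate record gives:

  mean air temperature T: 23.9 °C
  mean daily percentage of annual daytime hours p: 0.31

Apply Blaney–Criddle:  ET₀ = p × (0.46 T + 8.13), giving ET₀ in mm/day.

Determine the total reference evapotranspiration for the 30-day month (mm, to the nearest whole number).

178 mm

ET₀ = 0.31 × (0.46 × 23.9 + 8.13) = 0.31 × 19.124 = 5.9284 mm/d
Monthly total = 5.9284 × 30 = 177.852 mm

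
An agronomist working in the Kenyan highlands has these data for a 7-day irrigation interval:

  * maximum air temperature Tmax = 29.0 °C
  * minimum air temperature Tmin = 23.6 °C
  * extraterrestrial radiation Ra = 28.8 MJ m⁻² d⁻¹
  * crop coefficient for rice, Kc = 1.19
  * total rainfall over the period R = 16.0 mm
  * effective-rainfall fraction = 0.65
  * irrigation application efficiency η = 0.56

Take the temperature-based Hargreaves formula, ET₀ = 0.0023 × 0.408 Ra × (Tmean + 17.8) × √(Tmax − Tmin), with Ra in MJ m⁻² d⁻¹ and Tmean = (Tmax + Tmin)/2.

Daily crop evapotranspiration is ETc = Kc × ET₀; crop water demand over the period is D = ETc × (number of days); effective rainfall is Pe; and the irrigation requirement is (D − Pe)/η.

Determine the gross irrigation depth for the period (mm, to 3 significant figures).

Tmean = (29.0 + 23.6)/2 = 26.30 °C
0.408 Ra = 0.408 × 28.8 = 11.7504 mm/d equivalent
ET₀ = 0.0023 × 11.7504 × (26.30 + 17.8) × √5.4 = 0.0023 × 11.7504 × 44.10 × 2.3238 = 2.7696 mm/d
ETc = Kc × ET₀ = 1.19 × 2.7696 = 3.2958 mm/d
Crop demand D = ETc × 7 d = 3.2958 × 7 = 23.071 mm
Pe = 0.65 × 16.0 = 10.400 mm
D − Pe = 23.071 − 10.400 = 12.671 mm
Gross irrigation = 12.671 / 0.56 = 22.627 mm

22.6 mm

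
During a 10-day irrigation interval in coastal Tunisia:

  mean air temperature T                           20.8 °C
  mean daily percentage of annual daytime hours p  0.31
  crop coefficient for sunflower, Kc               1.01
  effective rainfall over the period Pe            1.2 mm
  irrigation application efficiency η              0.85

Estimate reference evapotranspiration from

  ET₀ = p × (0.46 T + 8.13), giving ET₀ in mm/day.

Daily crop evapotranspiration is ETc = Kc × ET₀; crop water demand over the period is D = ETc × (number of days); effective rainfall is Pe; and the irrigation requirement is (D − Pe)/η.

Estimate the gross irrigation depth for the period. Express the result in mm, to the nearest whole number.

ET₀ = 0.31 × (0.46 × 20.8 + 8.13) = 0.31 × 17.698 = 5.4864 mm/d
ETc = Kc × ET₀ = 1.01 × 5.4864 = 5.5413 mm/d
Crop demand D = ETc × 10 d = 5.5413 × 10 = 55.413 mm
D − Pe = 55.413 − 1.2 = 54.213 mm
Gross irrigation = 54.213 / 0.85 = 63.780 mm

64 mm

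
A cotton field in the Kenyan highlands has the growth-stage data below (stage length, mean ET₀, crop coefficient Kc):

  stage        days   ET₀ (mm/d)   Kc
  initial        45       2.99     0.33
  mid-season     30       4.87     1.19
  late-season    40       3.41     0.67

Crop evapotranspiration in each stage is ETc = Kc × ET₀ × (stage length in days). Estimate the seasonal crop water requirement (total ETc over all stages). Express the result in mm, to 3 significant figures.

310 mm

initial: 0.33 × 2.99 × 45 = 44.40 mm
mid-season: 1.19 × 4.87 × 30 = 173.86 mm
late-season: 0.67 × 3.41 × 40 = 91.39 mm
Seasonal total = 309.65 mm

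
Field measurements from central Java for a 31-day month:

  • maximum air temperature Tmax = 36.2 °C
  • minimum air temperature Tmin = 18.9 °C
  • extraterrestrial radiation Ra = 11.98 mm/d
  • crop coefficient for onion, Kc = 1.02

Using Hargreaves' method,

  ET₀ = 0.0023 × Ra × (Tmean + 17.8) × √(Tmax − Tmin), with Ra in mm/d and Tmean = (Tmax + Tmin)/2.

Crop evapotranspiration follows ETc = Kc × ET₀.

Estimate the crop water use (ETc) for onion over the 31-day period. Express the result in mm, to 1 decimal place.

164.3 mm

Tmean = (36.2 + 18.9)/2 = 27.55 °C
ET₀ = 0.0023 × 11.98 × (27.55 + 17.8) × √17.3 = 0.0023 × 11.98 × 45.35 × 4.1593 = 5.1974 mm/d
ETc = Kc × ET₀ = 1.02 × 5.1974 = 5.3013 mm/d
Over 31 days: 5.3013 × 31 = 164.340 mm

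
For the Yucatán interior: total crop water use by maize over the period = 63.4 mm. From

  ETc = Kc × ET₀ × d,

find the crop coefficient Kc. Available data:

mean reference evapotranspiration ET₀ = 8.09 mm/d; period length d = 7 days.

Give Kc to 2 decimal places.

1.12

ETc = Kc × ET₀ × d  ⇒  Kc = ETc / (ET₀ × d)
Kc = 63.4 / (8.09 × 7) = 63.4 / 56.63 = 1.1195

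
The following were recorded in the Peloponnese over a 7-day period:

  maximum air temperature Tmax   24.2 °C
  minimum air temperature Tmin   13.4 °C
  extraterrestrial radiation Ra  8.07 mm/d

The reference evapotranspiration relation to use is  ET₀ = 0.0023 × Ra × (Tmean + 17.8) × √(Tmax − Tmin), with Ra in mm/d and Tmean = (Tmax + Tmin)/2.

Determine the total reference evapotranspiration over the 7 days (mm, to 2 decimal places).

Tmean = (24.2 + 13.4)/2 = 18.80 °C
ET₀ = 0.0023 × 8.07 × (18.80 + 17.8) × √10.8 = 0.0023 × 8.07 × 36.60 × 3.2863 = 2.2325 mm/d
Over 7 days: 2.2325 × 7 = 15.628 mm

15.63 mm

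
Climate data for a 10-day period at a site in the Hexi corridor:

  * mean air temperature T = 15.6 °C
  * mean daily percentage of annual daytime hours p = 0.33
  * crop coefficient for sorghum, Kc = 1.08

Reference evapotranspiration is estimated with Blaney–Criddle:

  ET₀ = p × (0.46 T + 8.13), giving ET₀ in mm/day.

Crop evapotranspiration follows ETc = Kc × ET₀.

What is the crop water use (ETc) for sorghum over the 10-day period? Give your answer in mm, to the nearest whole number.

55 mm

ET₀ = 0.33 × (0.46 × 15.6 + 8.13) = 0.33 × 15.306 = 5.0510 mm/d
ETc = Kc × ET₀ = 1.08 × 5.0510 = 5.4551 mm/d
Over 10 days: 5.4551 × 10 = 54.551 mm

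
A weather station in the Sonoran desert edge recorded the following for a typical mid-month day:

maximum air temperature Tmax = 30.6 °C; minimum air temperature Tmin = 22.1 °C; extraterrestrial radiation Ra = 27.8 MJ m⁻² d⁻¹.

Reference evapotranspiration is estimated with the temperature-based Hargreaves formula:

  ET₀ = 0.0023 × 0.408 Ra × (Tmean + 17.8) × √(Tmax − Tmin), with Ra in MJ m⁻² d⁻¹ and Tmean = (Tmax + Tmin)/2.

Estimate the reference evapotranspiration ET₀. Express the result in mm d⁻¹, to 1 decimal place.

3.4 mm d⁻¹

Tmean = (30.6 + 22.1)/2 = 26.35 °C
0.408 Ra = 0.408 × 27.8 = 11.3424 mm/d equivalent
ET₀ = 0.0023 × 11.3424 × (26.35 + 17.8) × √8.5 = 0.0023 × 11.3424 × 44.15 × 2.9155 = 3.3580 mm/d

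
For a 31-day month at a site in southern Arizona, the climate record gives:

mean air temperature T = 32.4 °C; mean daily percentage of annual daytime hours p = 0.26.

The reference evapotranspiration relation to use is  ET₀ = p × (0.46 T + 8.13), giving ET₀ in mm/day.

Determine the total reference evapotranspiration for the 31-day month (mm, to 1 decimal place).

ET₀ = 0.26 × (0.46 × 32.4 + 8.13) = 0.26 × 23.034 = 5.9888 mm/d
Monthly total = 5.9888 × 31 = 185.653 mm

185.7 mm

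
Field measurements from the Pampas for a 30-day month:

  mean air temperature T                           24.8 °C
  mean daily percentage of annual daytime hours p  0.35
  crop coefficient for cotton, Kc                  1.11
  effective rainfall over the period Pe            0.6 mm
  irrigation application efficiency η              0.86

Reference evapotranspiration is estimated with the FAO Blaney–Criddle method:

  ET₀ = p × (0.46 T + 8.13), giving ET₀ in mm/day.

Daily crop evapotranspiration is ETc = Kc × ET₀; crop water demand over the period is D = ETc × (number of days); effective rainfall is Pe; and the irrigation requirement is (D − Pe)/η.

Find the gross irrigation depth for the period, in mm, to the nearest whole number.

264 mm

ET₀ = 0.35 × (0.46 × 24.8 + 8.13) = 0.35 × 19.538 = 6.8383 mm/d
ETc = Kc × ET₀ = 1.11 × 6.8383 = 7.5905 mm/d
Crop demand D = ETc × 30 d = 7.5905 × 30 = 227.715 mm
D − Pe = 227.715 − 0.6 = 227.115 mm
Gross irrigation = 227.115 / 0.86 = 264.087 mm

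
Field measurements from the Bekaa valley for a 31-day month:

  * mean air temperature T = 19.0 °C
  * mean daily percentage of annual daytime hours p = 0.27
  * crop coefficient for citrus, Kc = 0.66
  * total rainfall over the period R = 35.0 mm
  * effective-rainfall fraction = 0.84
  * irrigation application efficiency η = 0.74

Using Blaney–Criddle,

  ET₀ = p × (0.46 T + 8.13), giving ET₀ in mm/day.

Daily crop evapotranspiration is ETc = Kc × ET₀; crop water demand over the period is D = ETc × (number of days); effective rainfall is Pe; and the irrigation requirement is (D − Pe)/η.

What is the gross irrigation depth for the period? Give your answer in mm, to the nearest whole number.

ET₀ = 0.27 × (0.46 × 19.0 + 8.13) = 0.27 × 16.870 = 4.5549 mm/d
ETc = Kc × ET₀ = 0.66 × 4.5549 = 3.0062 mm/d
Crop demand D = ETc × 31 d = 3.0062 × 31 = 93.192 mm
Pe = 0.84 × 35.0 = 29.400 mm
D − Pe = 93.192 − 29.400 = 63.792 mm
Gross irrigation = 63.792 / 0.74 = 86.205 mm

86 mm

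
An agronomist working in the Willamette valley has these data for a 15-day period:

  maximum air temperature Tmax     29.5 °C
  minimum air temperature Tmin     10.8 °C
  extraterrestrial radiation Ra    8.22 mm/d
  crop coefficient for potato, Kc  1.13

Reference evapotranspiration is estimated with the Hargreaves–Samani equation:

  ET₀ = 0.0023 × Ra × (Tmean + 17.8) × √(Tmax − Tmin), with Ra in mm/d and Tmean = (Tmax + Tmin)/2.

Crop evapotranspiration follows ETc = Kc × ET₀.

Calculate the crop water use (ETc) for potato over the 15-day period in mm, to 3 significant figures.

52.6 mm

Tmean = (29.5 + 10.8)/2 = 20.15 °C
ET₀ = 0.0023 × 8.22 × (20.15 + 17.8) × √18.7 = 0.0023 × 8.22 × 37.95 × 4.3243 = 3.1026 mm/d
ETc = Kc × ET₀ = 1.13 × 3.1026 = 3.5059 mm/d
Over 15 days: 3.5059 × 15 = 52.589 mm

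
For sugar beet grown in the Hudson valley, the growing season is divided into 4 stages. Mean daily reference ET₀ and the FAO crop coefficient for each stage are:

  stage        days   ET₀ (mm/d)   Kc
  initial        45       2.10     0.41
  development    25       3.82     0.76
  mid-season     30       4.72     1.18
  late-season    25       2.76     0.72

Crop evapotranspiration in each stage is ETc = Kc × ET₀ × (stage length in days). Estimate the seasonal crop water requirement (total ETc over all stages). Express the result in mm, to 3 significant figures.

328 mm

initial: 0.41 × 2.10 × 45 = 38.75 mm
development: 0.76 × 3.82 × 25 = 72.58 mm
mid-season: 1.18 × 4.72 × 30 = 167.09 mm
late-season: 0.72 × 2.76 × 25 = 49.68 mm
Seasonal total = 328.10 mm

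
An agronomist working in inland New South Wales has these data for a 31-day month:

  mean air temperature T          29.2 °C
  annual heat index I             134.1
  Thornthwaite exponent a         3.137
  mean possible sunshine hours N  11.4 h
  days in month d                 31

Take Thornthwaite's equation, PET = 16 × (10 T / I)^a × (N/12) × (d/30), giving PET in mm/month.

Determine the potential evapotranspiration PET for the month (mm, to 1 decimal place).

10T/I = 10 × 29.2 / 134.1 = 2.1775
(10T/I)^a = 2.1775^3.137 = 11.4862
Uncorrected PET = 16 × 11.4862 = 183.779 mm
Correction = (N/12)(d/30) = (11.4/12)(31/30) = 0.9817
PET = 183.779 × 0.9817 = 180.416 mm/month

180.4 mm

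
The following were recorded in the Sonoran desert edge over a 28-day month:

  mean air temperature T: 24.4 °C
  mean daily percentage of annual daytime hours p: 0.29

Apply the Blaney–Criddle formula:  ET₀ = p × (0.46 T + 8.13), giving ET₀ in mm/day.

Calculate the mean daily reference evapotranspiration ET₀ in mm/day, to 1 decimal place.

ET₀ = 0.29 × (0.46 × 24.4 + 8.13) = 0.29 × 19.354 = 5.6127 mm/d

5.6 mm/day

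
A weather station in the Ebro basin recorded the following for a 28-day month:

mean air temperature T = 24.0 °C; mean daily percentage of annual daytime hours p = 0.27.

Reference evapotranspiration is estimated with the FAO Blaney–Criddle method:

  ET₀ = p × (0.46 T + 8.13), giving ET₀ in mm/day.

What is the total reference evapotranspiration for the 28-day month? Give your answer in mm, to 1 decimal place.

ET₀ = 0.27 × (0.46 × 24.0 + 8.13) = 0.27 × 19.170 = 5.1759 mm/d
Monthly total = 5.1759 × 28 = 144.925 mm

144.9 mm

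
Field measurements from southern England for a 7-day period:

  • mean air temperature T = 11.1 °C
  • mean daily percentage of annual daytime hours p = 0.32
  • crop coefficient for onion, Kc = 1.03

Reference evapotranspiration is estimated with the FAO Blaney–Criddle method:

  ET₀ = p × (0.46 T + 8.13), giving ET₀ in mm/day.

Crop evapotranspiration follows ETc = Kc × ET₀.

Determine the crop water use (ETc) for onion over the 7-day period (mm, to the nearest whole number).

31 mm

ET₀ = 0.32 × (0.46 × 11.1 + 8.13) = 0.32 × 13.236 = 4.2355 mm/d
ETc = Kc × ET₀ = 1.03 × 4.2355 = 4.3626 mm/d
Over 7 days: 4.3626 × 7 = 30.538 mm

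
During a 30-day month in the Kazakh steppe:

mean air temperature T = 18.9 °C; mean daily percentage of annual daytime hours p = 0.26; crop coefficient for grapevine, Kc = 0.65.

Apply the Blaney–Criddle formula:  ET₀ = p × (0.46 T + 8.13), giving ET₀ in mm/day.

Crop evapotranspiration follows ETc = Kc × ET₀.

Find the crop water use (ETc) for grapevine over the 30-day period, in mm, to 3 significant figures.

85.3 mm

ET₀ = 0.26 × (0.46 × 18.9 + 8.13) = 0.26 × 16.824 = 4.3742 mm/d
ETc = Kc × ET₀ = 0.65 × 4.3742 = 2.8432 mm/d
Over 30 days: 2.8432 × 30 = 85.296 mm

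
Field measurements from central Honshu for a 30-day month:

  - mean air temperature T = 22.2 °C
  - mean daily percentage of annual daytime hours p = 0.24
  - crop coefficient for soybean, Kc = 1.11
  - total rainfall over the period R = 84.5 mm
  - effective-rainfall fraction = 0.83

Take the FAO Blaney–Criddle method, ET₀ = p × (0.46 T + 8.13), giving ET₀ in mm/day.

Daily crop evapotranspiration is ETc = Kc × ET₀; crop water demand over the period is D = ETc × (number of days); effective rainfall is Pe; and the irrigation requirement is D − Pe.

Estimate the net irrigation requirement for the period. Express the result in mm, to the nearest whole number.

76 mm

ET₀ = 0.24 × (0.46 × 22.2 + 8.13) = 0.24 × 18.342 = 4.4021 mm/d
ETc = Kc × ET₀ = 1.11 × 4.4021 = 4.8863 mm/d
Crop demand D = ETc × 30 d = 4.8863 × 30 = 146.589 mm
Pe = 0.83 × 84.5 = 70.135 mm
D − Pe = 146.589 − 70.135 = 76.454 mm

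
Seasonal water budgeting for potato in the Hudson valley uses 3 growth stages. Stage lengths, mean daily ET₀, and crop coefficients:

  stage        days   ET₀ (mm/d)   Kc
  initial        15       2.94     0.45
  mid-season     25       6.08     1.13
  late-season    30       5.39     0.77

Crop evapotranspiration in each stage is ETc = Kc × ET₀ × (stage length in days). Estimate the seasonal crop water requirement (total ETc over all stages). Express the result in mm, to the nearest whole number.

initial: 0.45 × 2.94 × 15 = 19.85 mm
mid-season: 1.13 × 6.08 × 25 = 171.76 mm
late-season: 0.77 × 5.39 × 30 = 124.51 mm
Seasonal total = 316.12 mm

316 mm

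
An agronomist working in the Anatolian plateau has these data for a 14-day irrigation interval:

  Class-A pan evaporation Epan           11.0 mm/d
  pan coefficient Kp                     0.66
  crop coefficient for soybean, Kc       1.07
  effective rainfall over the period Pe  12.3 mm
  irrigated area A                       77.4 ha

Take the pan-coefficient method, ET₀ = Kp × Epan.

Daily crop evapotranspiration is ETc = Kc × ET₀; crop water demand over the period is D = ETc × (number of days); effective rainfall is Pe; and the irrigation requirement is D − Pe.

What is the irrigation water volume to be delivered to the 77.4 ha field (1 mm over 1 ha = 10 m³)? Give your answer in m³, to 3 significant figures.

ET₀ = 0.66 × 11.0 = 7.2600 mm/d
ETc = Kc × ET₀ = 1.07 × 7.2600 = 7.7682 mm/d
Crop demand D = ETc × 14 d = 7.7682 × 14 = 108.755 mm
D − Pe = 108.755 − 12.3 = 96.455 mm
Volume = 96.455 mm × 77.4 ha × 10 = 74656.2 m³

74700 m³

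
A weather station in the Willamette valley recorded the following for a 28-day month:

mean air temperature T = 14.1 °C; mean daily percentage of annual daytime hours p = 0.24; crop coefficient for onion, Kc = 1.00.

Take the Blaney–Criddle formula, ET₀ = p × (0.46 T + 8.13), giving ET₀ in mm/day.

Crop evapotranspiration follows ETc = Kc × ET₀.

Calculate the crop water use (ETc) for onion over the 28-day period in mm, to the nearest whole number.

98 mm

ET₀ = 0.24 × (0.46 × 14.1 + 8.13) = 0.24 × 14.616 = 3.5078 mm/d
ETc = Kc × ET₀ = 1.00 × 3.5078 = 3.5078 mm/d
Over 28 days: 3.5078 × 28 = 98.218 mm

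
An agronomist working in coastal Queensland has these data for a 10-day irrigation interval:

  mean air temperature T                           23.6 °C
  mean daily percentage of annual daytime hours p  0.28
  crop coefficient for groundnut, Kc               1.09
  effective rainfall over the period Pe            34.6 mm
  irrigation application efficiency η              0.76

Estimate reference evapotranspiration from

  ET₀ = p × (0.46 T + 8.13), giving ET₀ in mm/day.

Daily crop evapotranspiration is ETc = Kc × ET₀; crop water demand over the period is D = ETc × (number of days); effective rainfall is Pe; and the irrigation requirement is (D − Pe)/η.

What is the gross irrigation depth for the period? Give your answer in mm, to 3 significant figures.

ET₀ = 0.28 × (0.46 × 23.6 + 8.13) = 0.28 × 18.986 = 5.3161 mm/d
ETc = Kc × ET₀ = 1.09 × 5.3161 = 5.7945 mm/d
Crop demand D = ETc × 10 d = 5.7945 × 10 = 57.945 mm
D − Pe = 57.945 − 34.6 = 23.345 mm
Gross irrigation = 23.345 / 0.76 = 30.717 mm

30.7 mm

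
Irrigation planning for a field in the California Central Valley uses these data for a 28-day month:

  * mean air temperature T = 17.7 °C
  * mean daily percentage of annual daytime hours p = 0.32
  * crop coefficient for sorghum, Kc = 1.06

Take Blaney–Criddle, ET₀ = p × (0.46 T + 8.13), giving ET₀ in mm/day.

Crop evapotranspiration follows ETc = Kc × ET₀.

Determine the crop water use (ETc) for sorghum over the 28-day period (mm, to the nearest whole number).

ET₀ = 0.32 × (0.46 × 17.7 + 8.13) = 0.32 × 16.272 = 5.2070 mm/d
ETc = Kc × ET₀ = 1.06 × 5.2070 = 5.5194 mm/d
Over 28 days: 5.5194 × 28 = 154.543 mm

155 mm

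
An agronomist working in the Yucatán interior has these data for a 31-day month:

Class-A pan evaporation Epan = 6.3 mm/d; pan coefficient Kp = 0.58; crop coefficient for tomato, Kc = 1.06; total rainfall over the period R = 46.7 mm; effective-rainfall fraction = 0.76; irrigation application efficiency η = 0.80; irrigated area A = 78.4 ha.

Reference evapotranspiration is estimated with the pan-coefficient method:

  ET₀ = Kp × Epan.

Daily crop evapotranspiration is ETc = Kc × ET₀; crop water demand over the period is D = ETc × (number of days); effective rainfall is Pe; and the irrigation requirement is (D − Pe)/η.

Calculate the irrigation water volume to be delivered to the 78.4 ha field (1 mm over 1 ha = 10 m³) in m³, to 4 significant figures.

82890 m³

ET₀ = 0.58 × 6.3 = 3.6540 mm/d
ETc = Kc × ET₀ = 1.06 × 3.6540 = 3.8732 mm/d
Crop demand D = ETc × 31 d = 3.8732 × 31 = 120.069 mm
Pe = 0.76 × 46.7 = 35.492 mm
D − Pe = 120.069 − 35.492 = 84.577 mm
Gross irrigation = 84.577 / 0.80 = 105.721 mm
Volume = 105.721 mm × 78.4 ha × 10 = 82885.3 m³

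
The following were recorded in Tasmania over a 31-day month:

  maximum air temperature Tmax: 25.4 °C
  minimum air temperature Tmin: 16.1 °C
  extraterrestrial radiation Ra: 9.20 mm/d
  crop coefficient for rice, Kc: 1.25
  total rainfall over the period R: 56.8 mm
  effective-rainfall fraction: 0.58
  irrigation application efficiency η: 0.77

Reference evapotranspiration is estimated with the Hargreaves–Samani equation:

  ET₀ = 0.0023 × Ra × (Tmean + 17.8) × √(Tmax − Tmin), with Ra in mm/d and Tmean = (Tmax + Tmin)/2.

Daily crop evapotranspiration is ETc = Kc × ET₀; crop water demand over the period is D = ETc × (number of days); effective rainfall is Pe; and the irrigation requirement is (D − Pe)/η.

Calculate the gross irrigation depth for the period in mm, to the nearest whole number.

Tmean = (25.4 + 16.1)/2 = 20.75 °C
ET₀ = 0.0023 × 9.20 × (20.75 + 17.8) × √9.3 = 0.0023 × 9.20 × 38.55 × 3.0496 = 2.4876 mm/d
ETc = Kc × ET₀ = 1.25 × 2.4876 = 3.1095 mm/d
Crop demand D = ETc × 31 d = 3.1095 × 31 = 96.395 mm
Pe = 0.58 × 56.8 = 32.944 mm
D − Pe = 96.395 − 32.944 = 63.451 mm
Gross irrigation = 63.451 / 0.77 = 82.404 mm

82 mm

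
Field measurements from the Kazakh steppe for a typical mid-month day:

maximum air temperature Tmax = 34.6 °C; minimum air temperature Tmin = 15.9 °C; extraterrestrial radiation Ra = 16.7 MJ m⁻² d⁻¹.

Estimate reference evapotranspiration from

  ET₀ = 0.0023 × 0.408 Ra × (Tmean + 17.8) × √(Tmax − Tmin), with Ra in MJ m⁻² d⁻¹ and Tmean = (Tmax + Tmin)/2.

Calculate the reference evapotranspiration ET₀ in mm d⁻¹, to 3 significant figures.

2.92 mm d⁻¹

Tmean = (34.6 + 15.9)/2 = 25.25 °C
0.408 Ra = 0.408 × 16.7 = 6.8136 mm/d equivalent
ET₀ = 0.0023 × 6.8136 × (25.25 + 17.8) × √18.7 = 0.0023 × 6.8136 × 43.05 × 4.3243 = 2.9174 mm/d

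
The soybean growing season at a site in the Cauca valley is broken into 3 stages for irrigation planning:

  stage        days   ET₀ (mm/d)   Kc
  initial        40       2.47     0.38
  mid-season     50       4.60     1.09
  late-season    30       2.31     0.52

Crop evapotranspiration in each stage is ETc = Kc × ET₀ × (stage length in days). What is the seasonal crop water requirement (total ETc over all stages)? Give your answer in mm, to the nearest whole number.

initial: 0.38 × 2.47 × 40 = 37.54 mm
mid-season: 1.09 × 4.60 × 50 = 250.70 mm
late-season: 0.52 × 2.31 × 30 = 36.04 mm
Seasonal total = 324.28 mm

324 mm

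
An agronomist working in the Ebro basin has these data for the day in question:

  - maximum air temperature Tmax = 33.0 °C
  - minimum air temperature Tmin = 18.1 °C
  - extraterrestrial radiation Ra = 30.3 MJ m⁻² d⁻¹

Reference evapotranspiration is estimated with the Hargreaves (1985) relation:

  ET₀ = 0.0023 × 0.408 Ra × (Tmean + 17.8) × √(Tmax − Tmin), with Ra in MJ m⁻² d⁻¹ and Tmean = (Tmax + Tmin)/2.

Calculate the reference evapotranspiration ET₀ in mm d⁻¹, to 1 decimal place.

4.8 mm d⁻¹

Tmean = (33.0 + 18.1)/2 = 25.55 °C
0.408 Ra = 0.408 × 30.3 = 12.3624 mm/d equivalent
ET₀ = 0.0023 × 12.3624 × (25.55 + 17.8) × √14.9 = 0.0023 × 12.3624 × 43.35 × 3.8601 = 4.7579 mm/d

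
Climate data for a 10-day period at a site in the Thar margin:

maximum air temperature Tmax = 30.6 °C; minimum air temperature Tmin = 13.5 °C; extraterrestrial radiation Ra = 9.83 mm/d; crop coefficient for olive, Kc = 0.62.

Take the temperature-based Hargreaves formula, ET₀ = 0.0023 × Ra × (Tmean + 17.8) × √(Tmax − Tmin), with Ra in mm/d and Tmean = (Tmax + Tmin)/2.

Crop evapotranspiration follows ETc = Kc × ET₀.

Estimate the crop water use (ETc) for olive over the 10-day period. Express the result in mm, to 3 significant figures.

23.1 mm

Tmean = (30.6 + 13.5)/2 = 22.05 °C
ET₀ = 0.0023 × 9.83 × (22.05 + 17.8) × √17.1 = 0.0023 × 9.83 × 39.85 × 4.1352 = 3.7257 mm/d
ETc = Kc × ET₀ = 0.62 × 3.7257 = 2.3099 mm/d
Over 10 days: 2.3099 × 10 = 23.099 mm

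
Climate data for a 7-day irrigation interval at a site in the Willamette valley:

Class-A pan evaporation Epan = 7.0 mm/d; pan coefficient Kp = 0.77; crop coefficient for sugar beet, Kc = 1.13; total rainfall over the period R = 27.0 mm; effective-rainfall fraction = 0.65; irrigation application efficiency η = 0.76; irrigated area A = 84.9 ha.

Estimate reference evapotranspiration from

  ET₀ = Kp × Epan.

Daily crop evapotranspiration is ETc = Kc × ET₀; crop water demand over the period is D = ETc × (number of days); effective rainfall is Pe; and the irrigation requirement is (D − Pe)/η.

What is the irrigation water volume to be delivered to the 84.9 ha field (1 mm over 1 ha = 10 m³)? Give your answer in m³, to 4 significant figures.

ET₀ = 0.77 × 7.0 = 5.3900 mm/d
ETc = Kc × ET₀ = 1.13 × 5.3900 = 6.0907 mm/d
Crop demand D = ETc × 7 d = 6.0907 × 7 = 42.635 mm
Pe = 0.65 × 27.0 = 17.550 mm
D − Pe = 42.635 − 17.550 = 25.085 mm
Gross irrigation = 25.085 / 0.76 = 33.007 mm
Volume = 33.007 mm × 84.9 ha × 10 = 28022.9 m³

28020 m³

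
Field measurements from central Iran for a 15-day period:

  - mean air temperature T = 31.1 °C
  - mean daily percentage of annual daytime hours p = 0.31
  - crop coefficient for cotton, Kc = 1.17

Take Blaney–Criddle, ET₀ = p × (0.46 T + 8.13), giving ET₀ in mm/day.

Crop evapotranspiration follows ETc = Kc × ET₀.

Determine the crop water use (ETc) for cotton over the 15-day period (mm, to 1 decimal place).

ET₀ = 0.31 × (0.46 × 31.1 + 8.13) = 0.31 × 22.436 = 6.9552 mm/d
ETc = Kc × ET₀ = 1.17 × 6.9552 = 8.1376 mm/d
Over 15 days: 8.1376 × 15 = 122.064 mm

122.1 mm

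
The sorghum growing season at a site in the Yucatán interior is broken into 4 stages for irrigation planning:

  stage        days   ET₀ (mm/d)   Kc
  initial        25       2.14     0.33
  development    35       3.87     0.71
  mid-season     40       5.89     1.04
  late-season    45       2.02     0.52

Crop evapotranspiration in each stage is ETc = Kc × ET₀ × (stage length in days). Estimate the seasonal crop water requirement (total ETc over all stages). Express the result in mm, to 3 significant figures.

initial: 0.33 × 2.14 × 25 = 17.66 mm
development: 0.71 × 3.87 × 35 = 96.17 mm
mid-season: 1.04 × 5.89 × 40 = 245.02 mm
late-season: 0.52 × 2.02 × 45 = 47.27 mm
Seasonal total = 406.12 mm

406 mm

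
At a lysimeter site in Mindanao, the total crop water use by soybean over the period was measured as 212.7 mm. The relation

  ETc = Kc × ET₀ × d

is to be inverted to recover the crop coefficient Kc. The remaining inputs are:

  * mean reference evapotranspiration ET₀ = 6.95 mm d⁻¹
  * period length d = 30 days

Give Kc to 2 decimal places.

ETc = Kc × ET₀ × d  ⇒  Kc = ETc / (ET₀ × d)
Kc = 212.7 / (6.95 × 30) = 212.7 / 208.50 = 1.0201

1.02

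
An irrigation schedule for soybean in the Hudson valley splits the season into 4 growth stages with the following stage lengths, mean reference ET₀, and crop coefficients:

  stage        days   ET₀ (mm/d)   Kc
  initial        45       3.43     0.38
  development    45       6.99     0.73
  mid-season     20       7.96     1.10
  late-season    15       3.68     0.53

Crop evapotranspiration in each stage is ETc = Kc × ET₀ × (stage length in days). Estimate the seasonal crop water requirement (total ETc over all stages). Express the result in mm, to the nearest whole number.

493 mm

initial: 0.38 × 3.43 × 45 = 58.65 mm
development: 0.73 × 6.99 × 45 = 229.62 mm
mid-season: 1.10 × 7.96 × 20 = 175.12 mm
late-season: 0.53 × 3.68 × 15 = 29.26 mm
Seasonal total = 492.65 mm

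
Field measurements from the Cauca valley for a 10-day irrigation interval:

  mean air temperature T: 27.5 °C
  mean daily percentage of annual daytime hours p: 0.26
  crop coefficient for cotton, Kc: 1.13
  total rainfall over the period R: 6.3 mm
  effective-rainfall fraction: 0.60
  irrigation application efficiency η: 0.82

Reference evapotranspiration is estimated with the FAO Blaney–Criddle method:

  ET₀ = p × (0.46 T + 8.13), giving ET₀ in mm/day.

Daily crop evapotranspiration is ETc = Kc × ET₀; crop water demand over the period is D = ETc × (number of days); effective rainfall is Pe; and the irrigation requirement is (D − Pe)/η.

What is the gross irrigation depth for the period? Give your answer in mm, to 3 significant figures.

ET₀ = 0.26 × (0.46 × 27.5 + 8.13) = 0.26 × 20.780 = 5.4028 mm/d
ETc = Kc × ET₀ = 1.13 × 5.4028 = 6.1052 mm/d
Crop demand D = ETc × 10 d = 6.1052 × 10 = 61.052 mm
Pe = 0.60 × 6.3 = 3.780 mm
D − Pe = 61.052 − 3.780 = 57.272 mm
Gross irrigation = 57.272 / 0.82 = 69.844 mm

69.8 mm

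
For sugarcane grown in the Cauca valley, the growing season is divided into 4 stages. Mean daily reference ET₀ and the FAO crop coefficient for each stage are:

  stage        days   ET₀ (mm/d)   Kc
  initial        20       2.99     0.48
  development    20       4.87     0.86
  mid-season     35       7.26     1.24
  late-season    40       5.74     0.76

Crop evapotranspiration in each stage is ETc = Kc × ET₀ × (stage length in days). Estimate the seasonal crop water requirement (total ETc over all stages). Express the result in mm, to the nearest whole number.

initial: 0.48 × 2.99 × 20 = 28.70 mm
development: 0.86 × 4.87 × 20 = 83.76 mm
mid-season: 1.24 × 7.26 × 35 = 315.08 mm
late-season: 0.76 × 5.74 × 40 = 174.50 mm
Seasonal total = 602.04 mm

602 mm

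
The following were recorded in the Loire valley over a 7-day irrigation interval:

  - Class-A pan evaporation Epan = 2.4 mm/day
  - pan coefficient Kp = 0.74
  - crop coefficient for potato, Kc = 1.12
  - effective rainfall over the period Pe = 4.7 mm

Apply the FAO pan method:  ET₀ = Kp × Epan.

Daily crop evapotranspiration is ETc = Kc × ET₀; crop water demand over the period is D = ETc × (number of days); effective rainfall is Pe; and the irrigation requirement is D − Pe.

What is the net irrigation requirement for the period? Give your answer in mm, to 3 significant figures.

ET₀ = 0.74 × 2.4 = 1.7760 mm/d
ETc = Kc × ET₀ = 1.12 × 1.7760 = 1.9891 mm/d
Crop demand D = ETc × 7 d = 1.9891 × 7 = 13.924 mm
D − Pe = 13.924 − 4.7 = 9.224 mm

9.22 mm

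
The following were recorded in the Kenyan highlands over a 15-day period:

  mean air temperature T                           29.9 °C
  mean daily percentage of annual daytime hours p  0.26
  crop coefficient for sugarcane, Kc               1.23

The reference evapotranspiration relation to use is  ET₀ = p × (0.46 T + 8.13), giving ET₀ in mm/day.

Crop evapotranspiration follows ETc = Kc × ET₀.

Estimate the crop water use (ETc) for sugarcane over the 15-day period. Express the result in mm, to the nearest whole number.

ET₀ = 0.26 × (0.46 × 29.9 + 8.13) = 0.26 × 21.884 = 5.6898 mm/d
ETc = Kc × ET₀ = 1.23 × 5.6898 = 6.9985 mm/d
Over 15 days: 6.9985 × 15 = 104.978 mm

105 mm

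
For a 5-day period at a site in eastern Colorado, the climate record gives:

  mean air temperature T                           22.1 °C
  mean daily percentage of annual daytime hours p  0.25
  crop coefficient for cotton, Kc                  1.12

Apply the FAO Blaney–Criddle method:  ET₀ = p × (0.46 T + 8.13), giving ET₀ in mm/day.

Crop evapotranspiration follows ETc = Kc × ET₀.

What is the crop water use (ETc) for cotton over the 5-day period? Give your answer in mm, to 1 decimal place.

ET₀ = 0.25 × (0.46 × 22.1 + 8.13) = 0.25 × 18.296 = 4.5740 mm/d
ETc = Kc × ET₀ = 1.12 × 4.5740 = 5.1229 mm/d
Over 5 days: 5.1229 × 5 = 25.615 mm

25.6 mm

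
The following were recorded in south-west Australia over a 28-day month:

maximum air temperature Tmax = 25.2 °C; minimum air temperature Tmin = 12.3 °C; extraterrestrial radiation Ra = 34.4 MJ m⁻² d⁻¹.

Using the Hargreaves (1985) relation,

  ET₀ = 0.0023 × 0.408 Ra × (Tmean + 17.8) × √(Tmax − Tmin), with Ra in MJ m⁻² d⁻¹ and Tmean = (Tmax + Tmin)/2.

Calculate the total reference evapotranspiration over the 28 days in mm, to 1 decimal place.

118.7 mm

Tmean = (25.2 + 12.3)/2 = 18.75 °C
0.408 Ra = 0.408 × 34.4 = 14.0352 mm/d equivalent
ET₀ = 0.0023 × 14.0352 × (18.75 + 17.8) × √12.9 = 0.0023 × 14.0352 × 36.55 × 3.5917 = 4.2377 mm/d
Over 28 days: 4.2377 × 28 = 118.656 mm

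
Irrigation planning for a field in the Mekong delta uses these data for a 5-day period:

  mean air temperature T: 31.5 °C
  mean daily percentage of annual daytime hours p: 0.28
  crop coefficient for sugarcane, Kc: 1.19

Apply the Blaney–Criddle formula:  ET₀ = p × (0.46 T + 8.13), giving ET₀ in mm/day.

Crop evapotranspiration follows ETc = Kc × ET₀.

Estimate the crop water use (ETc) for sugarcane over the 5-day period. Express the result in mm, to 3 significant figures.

37.7 mm

ET₀ = 0.28 × (0.46 × 31.5 + 8.13) = 0.28 × 22.620 = 6.3336 mm/d
ETc = Kc × ET₀ = 1.19 × 6.3336 = 7.5370 mm/d
Over 5 days: 7.5370 × 5 = 37.685 mm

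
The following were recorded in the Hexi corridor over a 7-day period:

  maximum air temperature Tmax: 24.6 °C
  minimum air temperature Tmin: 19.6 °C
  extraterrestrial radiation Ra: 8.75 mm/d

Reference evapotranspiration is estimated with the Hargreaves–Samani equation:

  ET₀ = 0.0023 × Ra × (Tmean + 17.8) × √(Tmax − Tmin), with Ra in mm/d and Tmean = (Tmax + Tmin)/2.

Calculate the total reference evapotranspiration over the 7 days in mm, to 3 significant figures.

Tmean = (24.6 + 19.6)/2 = 22.10 °C
ET₀ = 0.0023 × 8.75 × (22.10 + 17.8) × √5.0 = 0.0023 × 8.75 × 39.90 × 2.2361 = 1.7956 mm/d
Over 7 days: 1.7956 × 7 = 12.569 mm

12.6 mm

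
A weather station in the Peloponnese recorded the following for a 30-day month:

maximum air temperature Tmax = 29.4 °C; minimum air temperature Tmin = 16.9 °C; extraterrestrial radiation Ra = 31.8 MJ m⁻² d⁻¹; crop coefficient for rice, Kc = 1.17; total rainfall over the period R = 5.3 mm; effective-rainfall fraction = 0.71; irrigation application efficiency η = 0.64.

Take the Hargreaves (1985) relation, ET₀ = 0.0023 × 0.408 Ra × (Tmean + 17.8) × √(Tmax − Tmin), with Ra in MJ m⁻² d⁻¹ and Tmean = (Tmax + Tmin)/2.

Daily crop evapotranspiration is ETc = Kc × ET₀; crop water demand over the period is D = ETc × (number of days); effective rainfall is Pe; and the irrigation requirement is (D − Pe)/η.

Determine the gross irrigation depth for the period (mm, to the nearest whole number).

Tmean = (29.4 + 16.9)/2 = 23.15 °C
0.408 Ra = 0.408 × 31.8 = 12.9744 mm/d equivalent
ET₀ = 0.0023 × 12.9744 × (23.15 + 17.8) × √12.5 = 0.0023 × 12.9744 × 40.95 × 3.5355 = 4.3204 mm/d
ETc = Kc × ET₀ = 1.17 × 4.3204 = 5.0549 mm/d
Crop demand D = ETc × 30 d = 5.0549 × 30 = 151.647 mm
Pe = 0.71 × 5.3 = 3.763 mm
D − Pe = 151.647 − 3.763 = 147.884 mm
Gross irrigation = 147.884 / 0.64 = 231.069 mm

231 mm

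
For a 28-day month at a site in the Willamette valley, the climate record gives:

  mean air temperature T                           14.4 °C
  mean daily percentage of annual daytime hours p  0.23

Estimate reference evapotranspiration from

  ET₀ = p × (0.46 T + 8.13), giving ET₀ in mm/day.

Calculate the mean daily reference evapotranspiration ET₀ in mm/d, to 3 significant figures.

3.39 mm/d

ET₀ = 0.23 × (0.46 × 14.4 + 8.13) = 0.23 × 14.754 = 3.3934 mm/d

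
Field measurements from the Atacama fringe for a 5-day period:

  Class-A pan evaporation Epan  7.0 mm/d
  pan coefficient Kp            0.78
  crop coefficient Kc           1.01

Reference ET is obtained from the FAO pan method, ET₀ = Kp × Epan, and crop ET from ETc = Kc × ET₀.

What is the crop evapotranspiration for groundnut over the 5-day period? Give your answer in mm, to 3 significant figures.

ET₀ = 0.78 × 7.0 = 5.4600 mm/d
ETc = Kc × ET₀ = 1.01 × 5.4600 = 5.5146 mm/d
Over 5 days: 5.5146 × 5 = 27.573 mm

27.6 mm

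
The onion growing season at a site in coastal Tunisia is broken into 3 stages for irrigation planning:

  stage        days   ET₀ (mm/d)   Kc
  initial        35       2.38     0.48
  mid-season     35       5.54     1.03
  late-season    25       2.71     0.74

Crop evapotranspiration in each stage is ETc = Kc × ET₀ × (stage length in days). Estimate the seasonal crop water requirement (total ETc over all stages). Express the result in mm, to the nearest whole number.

290 mm

initial: 0.48 × 2.38 × 35 = 39.98 mm
mid-season: 1.03 × 5.54 × 35 = 199.72 mm
late-season: 0.74 × 2.71 × 25 = 50.14 mm
Seasonal total = 289.84 mm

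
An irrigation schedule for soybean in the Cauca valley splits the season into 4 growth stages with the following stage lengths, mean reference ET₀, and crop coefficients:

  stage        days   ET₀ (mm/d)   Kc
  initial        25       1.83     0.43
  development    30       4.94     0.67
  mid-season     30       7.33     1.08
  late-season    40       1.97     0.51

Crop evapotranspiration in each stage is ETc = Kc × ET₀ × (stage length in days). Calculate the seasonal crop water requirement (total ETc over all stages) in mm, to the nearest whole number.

initial: 0.43 × 1.83 × 25 = 19.67 mm
development: 0.67 × 4.94 × 30 = 99.29 mm
mid-season: 1.08 × 7.33 × 30 = 237.49 mm
late-season: 0.51 × 1.97 × 40 = 40.19 mm
Seasonal total = 396.64 mm

397 mm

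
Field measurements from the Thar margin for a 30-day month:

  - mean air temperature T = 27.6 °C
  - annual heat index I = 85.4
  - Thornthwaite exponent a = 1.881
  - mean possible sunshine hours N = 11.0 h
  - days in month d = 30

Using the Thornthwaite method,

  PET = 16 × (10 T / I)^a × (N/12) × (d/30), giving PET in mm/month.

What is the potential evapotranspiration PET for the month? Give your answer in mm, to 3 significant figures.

10T/I = 10 × 27.6 / 85.4 = 3.2319
(10T/I)^a = 3.2319^1.881 = 9.0843
Uncorrected PET = 16 × 9.0843 = 145.349 mm
Correction = (N/12)(d/30) = (11.0/12)(30/30) = 0.9167
PET = 145.349 × 0.9167 = 133.241 mm/month

133 mm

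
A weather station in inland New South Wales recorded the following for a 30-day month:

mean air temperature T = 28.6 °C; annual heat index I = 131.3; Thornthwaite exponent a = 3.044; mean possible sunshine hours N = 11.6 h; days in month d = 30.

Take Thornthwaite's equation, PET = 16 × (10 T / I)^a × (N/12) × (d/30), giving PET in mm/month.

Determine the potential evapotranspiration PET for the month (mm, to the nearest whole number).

10T/I = 10 × 28.6 / 131.3 = 2.1782
(10T/I)^a = 2.1782^3.044 = 10.6947
Uncorrected PET = 16 × 10.6947 = 171.115 mm
Correction = (N/12)(d/30) = (11.6/12)(30/30) = 0.9667
PET = 171.115 × 0.9667 = 165.417 mm/month

165 mm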